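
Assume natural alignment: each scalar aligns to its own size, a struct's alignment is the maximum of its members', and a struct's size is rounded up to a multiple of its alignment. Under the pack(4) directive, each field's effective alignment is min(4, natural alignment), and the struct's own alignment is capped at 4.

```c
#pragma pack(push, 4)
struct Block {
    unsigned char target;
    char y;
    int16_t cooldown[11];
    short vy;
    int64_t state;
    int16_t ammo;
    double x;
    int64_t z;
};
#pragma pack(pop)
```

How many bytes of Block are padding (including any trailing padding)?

4

@0: target [1B, align 1] → 1
@1: y [1B, align 1] → 2
@2: cooldown [22B, align 2] → 24
@24: vy [2B, align 2] → 26
+2 pad (align 4)
@28: state [8B, align 4] → 36
@36: ammo [2B, align 2] → 38
+2 pad (align 4)
@40: x [8B, align 4] → 48
@48: z [8B, align 4] → 56
size 56, align 4
data bytes 52, size 56 → padding 4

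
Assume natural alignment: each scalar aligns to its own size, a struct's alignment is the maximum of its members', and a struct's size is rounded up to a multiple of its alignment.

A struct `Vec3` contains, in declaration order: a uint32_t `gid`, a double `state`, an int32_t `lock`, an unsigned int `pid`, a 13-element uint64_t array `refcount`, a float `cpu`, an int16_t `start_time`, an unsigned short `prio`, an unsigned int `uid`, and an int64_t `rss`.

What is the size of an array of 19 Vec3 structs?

2888

@0: gid [4B, align 4] → 4
+4 pad (align 8)
@8: state [8B, align 8] → 16
@16: lock [4B, align 4] → 20
@20: pid [4B, align 4] → 24
@24: refcount [104B, align 8] → 128
@128: cpu [4B, align 4] → 132
@132: start_time [2B, align 2] → 134
@134: prio [2B, align 2] → 136
@136: uid [4B, align 4] → 140
+4 pad (align 8)
@144: rss [8B, align 8] → 152
size 152, align 8
array of 19: 19 × 152 = 2888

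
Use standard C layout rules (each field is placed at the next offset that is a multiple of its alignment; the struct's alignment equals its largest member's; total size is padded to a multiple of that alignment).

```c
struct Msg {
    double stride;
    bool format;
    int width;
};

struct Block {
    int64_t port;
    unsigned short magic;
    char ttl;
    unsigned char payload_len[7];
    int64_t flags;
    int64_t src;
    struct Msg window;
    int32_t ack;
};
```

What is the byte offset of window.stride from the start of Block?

Msg: 0..8  stride  (8B, 8-aligned); 8..9  format  (1B, 1-aligned); 9..12  -- padding (3B); 12..16  width  (4B, 4-aligned); sizeof = 16, alignof = 8
0..8  port  (8B, 8-aligned)
8..10  magic  (2B, 2-aligned)
10..11  ttl  (1B, 1-aligned)
11..18  payload_len  (7B, 1-aligned)
18..24  -- padding (6B)
24..32  flags  (8B, 8-aligned)
32..40  src  (8B, 8-aligned)
40..56  window  (16B, 8-aligned)
within Msg: stride at 0
40 + 0 = 40

40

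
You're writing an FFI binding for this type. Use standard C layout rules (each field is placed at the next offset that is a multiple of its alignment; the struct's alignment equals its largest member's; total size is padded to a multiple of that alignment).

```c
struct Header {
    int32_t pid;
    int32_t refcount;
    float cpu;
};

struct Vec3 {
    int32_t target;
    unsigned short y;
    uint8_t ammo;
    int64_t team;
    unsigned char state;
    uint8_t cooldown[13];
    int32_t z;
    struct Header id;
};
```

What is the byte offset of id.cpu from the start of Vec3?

44

Header: 0..4  pid  (4B, 4-aligned); 4..8  refcount  (4B, 4-aligned); 8..12  cpu  (4B, 4-aligned); sizeof = 12, alignof = 4
0..4  target  (4B, 4-aligned)
4..6  y  (2B, 2-aligned)
6..7  ammo  (1B, 1-aligned)
7..8  -- padding (1B)
8..16  team  (8B, 8-aligned)
16..17  state  (1B, 1-aligned)
17..30  cooldown  (13B, 1-aligned)
30..32  -- padding (2B)
32..36  z  (4B, 4-aligned)
36..48  id  (12B, 4-aligned)
within Header: cpu at 8
36 + 8 = 44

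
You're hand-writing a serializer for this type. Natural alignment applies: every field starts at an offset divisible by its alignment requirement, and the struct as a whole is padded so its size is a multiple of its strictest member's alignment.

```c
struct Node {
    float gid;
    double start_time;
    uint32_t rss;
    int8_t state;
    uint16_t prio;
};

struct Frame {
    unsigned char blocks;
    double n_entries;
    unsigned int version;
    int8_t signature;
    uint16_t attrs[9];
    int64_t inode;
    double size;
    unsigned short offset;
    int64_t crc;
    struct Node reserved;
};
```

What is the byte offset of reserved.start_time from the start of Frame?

80

Node: 0..4  gid  (4B, 4-aligned); 4..8  -- padding (4B); 8..16  start_time  (8B, 8-aligned); 16..20  rss  (4B, 4-aligned); 20..21  state  (1B, 1-aligned); 21..22  -- padding (1B); 22..24  prio  (2B, 2-aligned); sizeof = 24, alignof = 8
0..1  blocks  (1B, 1-aligned)
1..8  -- padding (7B)
8..16  n_entries  (8B, 8-aligned)
16..20  version  (4B, 4-aligned)
20..21  signature  (1B, 1-aligned)
21..22  -- padding (1B)
22..40  attrs  (18B, 2-aligned)
40..48  inode  (8B, 8-aligned)
48..56  size  (8B, 8-aligned)
56..58  offset  (2B, 2-aligned)
58..64  -- padding (6B)
64..72  crc  (8B, 8-aligned)
72..96  reserved  (24B, 8-aligned)
within Node: start_time at 8
72 + 8 = 80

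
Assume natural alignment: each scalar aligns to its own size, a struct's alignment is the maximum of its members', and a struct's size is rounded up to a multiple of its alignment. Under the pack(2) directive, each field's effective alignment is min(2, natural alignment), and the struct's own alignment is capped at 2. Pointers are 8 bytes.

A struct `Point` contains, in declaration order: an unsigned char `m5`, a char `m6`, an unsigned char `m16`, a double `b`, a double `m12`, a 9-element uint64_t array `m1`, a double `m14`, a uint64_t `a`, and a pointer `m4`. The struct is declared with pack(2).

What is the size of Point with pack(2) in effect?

116

m5 at 0 (size 1, align 1) → ends 1
m6 at 1 (size 1, align 1) → ends 2
m16 at 2 (size 1, align 1) → ends 3
pad 1 to align 2 for b
b at 4 (size 8, align 2) → ends 12
m12 at 12 (size 8, align 2) → ends 20
m1 at 20 (size 72, align 2) → ends 92
m14 at 92 (size 8, align 2) → ends 100
a at 100 (size 8, align 2) → ends 108
m4 at 108 (size 8, align 2) → ends 116
total 116 bytes, alignment 2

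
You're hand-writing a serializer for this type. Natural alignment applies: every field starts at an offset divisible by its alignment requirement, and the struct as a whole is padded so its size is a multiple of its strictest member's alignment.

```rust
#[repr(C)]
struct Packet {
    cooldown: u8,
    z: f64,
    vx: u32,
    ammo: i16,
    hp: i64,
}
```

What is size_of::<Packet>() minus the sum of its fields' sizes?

cooldown at 0 (size 1, align 1) → ends 1
pad 7 to align 8 for z
z at 8 (size 8, align 8) → ends 16
vx at 16 (size 4, align 4) → ends 20
ammo at 20 (size 2, align 2) → ends 22
pad 2 to align 8 for hp
hp at 24 (size 8, align 8) → ends 32
total 32 bytes, alignment 8
data bytes 23, size 32 → padding 9

9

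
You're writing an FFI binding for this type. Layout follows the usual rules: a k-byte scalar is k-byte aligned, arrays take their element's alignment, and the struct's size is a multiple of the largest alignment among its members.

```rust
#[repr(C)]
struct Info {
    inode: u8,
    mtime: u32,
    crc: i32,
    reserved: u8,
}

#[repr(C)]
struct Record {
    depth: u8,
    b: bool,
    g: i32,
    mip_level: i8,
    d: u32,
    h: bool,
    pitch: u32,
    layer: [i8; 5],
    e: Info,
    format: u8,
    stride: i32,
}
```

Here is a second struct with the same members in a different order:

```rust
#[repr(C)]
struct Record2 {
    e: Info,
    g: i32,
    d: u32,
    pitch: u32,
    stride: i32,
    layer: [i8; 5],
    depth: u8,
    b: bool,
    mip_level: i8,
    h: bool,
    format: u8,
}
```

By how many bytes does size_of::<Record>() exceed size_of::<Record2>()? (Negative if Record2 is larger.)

Info: @0: inode [1B, align 1] → 1; +3 pad (align 4); @4: mtime [4B, align 4] → 8; @8: crc [4B, align 4] → 12; @12: reserved [1B, align 1] → 13; +3 tail pad (align 4); size 16, align 4
@0: depth [1B, align 1] → 1
@1: b [1B, align 1] → 2
+2 pad (align 4)
@4: g [4B, align 4] → 8
@8: mip_level [1B, align 1] → 9
+3 pad (align 4)
@12: d [4B, align 4] → 16
@16: h [1B, align 1] → 17
+3 pad (align 4)
@20: pitch [4B, align 4] → 24
@24: layer [5B, align 1] → 29
+3 pad (align 4)
@32: e [16B, align 4] → 48
@48: format [1B, align 1] → 49
+3 pad (align 4)
@52: stride [4B, align 4] → 56
size 56, align 4
— Record2 —
@0: e [16B, align 4] → 16
@16: g [4B, align 4] → 20
@20: d [4B, align 4] → 24
@24: pitch [4B, align 4] → 28
@28: stride [4B, align 4] → 32
@32: layer [5B, align 1] → 37
@37: depth [1B, align 1] → 38
@38: b [1B, align 1] → 39
@39: mip_level [1B, align 1] → 40
@40: h [1B, align 1] → 41
@41: format [1B, align 1] → 42
+2 tail pad (align 4)
size 44, align 4
56 − 44 = 12

12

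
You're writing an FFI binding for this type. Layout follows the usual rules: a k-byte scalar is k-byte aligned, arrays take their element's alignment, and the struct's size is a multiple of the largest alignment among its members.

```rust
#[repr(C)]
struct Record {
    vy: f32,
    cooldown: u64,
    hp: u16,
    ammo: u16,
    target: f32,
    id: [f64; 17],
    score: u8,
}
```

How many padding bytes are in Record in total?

vy at 0 (size 4, align 4) → ends 4
pad 4 to align 8 for cooldown
cooldown at 8 (size 8, align 8) → ends 16
hp at 16 (size 2, align 2) → ends 18
ammo at 18 (size 2, align 2) → ends 20
target at 20 (size 4, align 4) → ends 24
id at 24 (size 136, align 8) → ends 160
score at 160 (size 1, align 1) → ends 161
tail pad 7 to reach multiple of 8
total 168 bytes, alignment 8
data bytes 157, size 168 → padding 11

11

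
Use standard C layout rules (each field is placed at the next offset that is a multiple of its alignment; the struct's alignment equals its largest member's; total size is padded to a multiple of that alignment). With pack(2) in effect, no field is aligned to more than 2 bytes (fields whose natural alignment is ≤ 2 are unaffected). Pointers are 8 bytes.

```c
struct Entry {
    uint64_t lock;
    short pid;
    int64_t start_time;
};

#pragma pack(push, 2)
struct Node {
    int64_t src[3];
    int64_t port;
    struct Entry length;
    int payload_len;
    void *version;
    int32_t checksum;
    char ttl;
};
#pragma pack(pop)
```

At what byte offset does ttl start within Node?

72

Entry: @0: lock [8B, align 8] → 8; @8: pid [2B, align 2] → 10; +6 pad (align 8); @16: start_time [8B, align 8] → 24; size 24, align 8
@0: src [24B, align 2] → 24
@24: port [8B, align 2] → 32
@32: length [24B, align 2] → 56
@56: payload_len [4B, align 2] → 60
@60: version [8B, align 2] → 68
@68: checksum [4B, align 2] → 72
@72: ttl [1B, align 1] → 73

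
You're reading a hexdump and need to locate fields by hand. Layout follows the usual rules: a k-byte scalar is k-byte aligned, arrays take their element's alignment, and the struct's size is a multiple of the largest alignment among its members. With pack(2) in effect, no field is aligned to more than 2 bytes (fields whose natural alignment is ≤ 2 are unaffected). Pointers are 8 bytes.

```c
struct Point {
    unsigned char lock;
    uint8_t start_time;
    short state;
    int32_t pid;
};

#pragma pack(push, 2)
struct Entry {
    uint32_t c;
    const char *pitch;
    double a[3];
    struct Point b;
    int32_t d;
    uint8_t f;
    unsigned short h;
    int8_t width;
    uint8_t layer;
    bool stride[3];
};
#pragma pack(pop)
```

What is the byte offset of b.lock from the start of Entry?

36

Point: @0: lock [1B, align 1] → 1; @1: start_time [1B, align 1] → 2; @2: state [2B, align 2] → 4; @4: pid [4B, align 4] → 8; size 8, align 4
@0: c [4B, align 2] → 4
@4: pitch [8B, align 2] → 12
@12: a [24B, align 2] → 36
@36: b [8B, align 2] → 44
within Point: lock at 0
36 + 0 = 36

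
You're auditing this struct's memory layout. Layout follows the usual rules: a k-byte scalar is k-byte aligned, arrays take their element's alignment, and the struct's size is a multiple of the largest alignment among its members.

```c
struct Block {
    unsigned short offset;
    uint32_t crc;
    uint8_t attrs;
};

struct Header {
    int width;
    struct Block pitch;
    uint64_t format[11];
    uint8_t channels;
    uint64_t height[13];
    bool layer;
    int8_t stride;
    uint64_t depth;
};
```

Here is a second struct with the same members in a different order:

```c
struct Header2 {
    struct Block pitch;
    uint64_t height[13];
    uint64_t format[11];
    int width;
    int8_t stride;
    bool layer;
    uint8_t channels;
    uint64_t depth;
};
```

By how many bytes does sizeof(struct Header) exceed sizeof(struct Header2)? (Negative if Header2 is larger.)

8

Block: offset at 0 (size 2, align 2) → ends 2; pad 2 to align 4 for crc; crc at 4 (size 4, align 4) → ends 8; attrs at 8 (size 1, align 1) → ends 9; tail pad 3 to reach multiple of 4; total 12 bytes, alignment 4
width at 0 (size 4, align 4) → ends 4
pitch at 4 (size 12, align 4) → ends 16
format at 16 (size 88, align 8) → ends 104
channels at 104 (size 1, align 1) → ends 105
pad 7 to align 8 for height
height at 112 (size 104, align 8) → ends 216
layer at 216 (size 1, align 1) → ends 217
stride at 217 (size 1, align 1) → ends 218
pad 6 to align 8 for depth
depth at 224 (size 8, align 8) → ends 232
total 232 bytes, alignment 8
— Header2 —
pitch at 0 (size 12, align 4) → ends 12
pad 4 to align 8 for height
height at 16 (size 104, align 8) → ends 120
format at 120 (size 88, align 8) → ends 208
width at 208 (size 4, align 4) → ends 212
stride at 212 (size 1, align 1) → ends 213
layer at 213 (size 1, align 1) → ends 214
channels at 214 (size 1, align 1) → ends 215
pad 1 to align 8 for depth
depth at 216 (size 8, align 8) → ends 224
total 224 bytes, alignment 8
232 − 224 = 8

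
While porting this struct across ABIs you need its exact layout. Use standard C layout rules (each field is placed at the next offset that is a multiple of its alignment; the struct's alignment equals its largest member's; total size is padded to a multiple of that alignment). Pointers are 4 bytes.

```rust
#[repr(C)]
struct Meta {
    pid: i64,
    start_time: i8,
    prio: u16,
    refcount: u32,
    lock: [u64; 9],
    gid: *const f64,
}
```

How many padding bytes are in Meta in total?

pid at 0 (size 8, align 8) → ends 8
start_time at 8 (size 1, align 1) → ends 9
pad 1 to align 2 for prio
prio at 10 (size 2, align 2) → ends 12
refcount at 12 (size 4, align 4) → ends 16
lock at 16 (size 72, align 8) → ends 88
gid at 88 (size 4, align 4) → ends 92
tail pad 4 to reach multiple of 8
total 96 bytes, alignment 8
data bytes 91, size 96 → padding 5

5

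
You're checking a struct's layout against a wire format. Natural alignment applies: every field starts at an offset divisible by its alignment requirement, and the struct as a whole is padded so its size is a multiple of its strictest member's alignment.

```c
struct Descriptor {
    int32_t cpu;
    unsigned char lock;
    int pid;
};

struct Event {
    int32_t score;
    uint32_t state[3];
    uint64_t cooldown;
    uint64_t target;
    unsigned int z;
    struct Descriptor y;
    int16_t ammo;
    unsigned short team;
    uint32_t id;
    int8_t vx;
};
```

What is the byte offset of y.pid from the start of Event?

44

Descriptor: @0: cpu [4B, align 4] → 4; @4: lock [1B, align 1] → 5; +3 pad (align 4); @8: pid [4B, align 4] → 12; size 12, align 4
@0: score [4B, align 4] → 4
@4: state [12B, align 4] → 16
@16: cooldown [8B, align 8] → 24
@24: target [8B, align 8] → 32
@32: z [4B, align 4] → 36
@36: y [12B, align 4] → 48
within Descriptor: pid at 8
36 + 8 = 44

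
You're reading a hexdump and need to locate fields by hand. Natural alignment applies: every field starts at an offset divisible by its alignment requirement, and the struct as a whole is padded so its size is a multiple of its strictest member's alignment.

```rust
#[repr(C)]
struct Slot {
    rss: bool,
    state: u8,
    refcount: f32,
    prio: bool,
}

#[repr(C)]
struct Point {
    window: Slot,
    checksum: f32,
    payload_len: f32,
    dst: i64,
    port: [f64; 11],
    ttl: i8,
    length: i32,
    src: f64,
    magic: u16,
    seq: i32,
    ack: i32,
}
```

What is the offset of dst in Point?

24

Slot: @0: rss [1B, align 1] → 1; @1: state [1B, align 1] → 2; +2 pad (align 4); @4: refcount [4B, align 4] → 8; @8: prio [1B, align 1] → 9; +3 tail pad (align 4); size 12, align 4
@0: window [12B, align 4] → 12
@12: checksum [4B, align 4] → 16
@16: payload_len [4B, align 4] → 20
+4 pad (align 8)
@24: dst [8B, align 8] → 32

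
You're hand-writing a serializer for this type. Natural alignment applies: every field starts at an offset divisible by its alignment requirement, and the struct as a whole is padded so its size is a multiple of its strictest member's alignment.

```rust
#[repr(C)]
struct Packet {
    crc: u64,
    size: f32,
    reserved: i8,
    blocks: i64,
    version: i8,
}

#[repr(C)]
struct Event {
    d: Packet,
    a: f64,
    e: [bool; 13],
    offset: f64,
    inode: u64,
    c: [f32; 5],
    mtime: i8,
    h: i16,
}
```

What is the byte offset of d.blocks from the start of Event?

Packet: crc at 0 (size 8, align 8) → ends 8; size at 8 (size 4, align 4) → ends 12; reserved at 12 (size 1, align 1) → ends 13; pad 3 to align 8 for blocks; blocks at 16 (size 8, align 8) → ends 24; version at 24 (size 1, align 1) → ends 25; tail pad 7 to reach multiple of 8; total 32 bytes, alignment 8
d at 0 (size 32, align 8) → ends 32
within Packet: blocks at 16
0 + 16 = 16

16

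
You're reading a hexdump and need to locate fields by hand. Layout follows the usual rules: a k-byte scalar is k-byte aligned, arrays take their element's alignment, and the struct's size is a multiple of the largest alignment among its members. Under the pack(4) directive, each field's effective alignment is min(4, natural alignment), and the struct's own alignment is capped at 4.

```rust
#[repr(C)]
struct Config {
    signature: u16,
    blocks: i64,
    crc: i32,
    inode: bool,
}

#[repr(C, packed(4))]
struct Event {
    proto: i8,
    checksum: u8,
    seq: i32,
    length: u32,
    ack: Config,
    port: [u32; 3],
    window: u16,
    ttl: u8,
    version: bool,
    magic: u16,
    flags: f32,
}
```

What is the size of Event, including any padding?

60

Config: signature at 0 (size 2, align 2) → ends 2; pad 6 to align 8 for blocks; blocks at 8 (size 8, align 8) → ends 16; crc at 16 (size 4, align 4) → ends 20; inode at 20 (size 1, align 1) → ends 21; tail pad 3 to reach multiple of 8; total 24 bytes, alignment 8
proto at 0 (size 1, align 1) → ends 1
checksum at 1 (size 1, align 1) → ends 2
pad 2 to align 4 for seq
seq at 4 (size 4, align 4) → ends 8
length at 8 (size 4, align 4) → ends 12
ack at 12 (size 24, align 4) → ends 36
port at 36 (size 12, align 4) → ends 48
window at 48 (size 2, align 2) → ends 50
ttl at 50 (size 1, align 1) → ends 51
version at 51 (size 1, align 1) → ends 52
magic at 52 (size 2, align 2) → ends 54
pad 2 to align 4 for flags
flags at 56 (size 4, align 4) → ends 60
total 60 bytes, alignment 4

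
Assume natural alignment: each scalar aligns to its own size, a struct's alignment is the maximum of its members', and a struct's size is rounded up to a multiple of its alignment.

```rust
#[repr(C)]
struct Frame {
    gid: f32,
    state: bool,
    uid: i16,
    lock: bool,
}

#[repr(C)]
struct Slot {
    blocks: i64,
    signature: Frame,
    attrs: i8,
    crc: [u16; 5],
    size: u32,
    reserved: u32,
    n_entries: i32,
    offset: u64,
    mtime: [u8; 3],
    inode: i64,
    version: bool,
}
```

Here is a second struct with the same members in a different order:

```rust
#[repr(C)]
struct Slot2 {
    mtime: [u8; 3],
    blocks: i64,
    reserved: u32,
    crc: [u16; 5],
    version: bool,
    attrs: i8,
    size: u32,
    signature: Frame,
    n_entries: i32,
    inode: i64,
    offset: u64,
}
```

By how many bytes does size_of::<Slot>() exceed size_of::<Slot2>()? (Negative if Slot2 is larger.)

8

Frame: 0..4  gid  (4B, 4-aligned); 4..5  state  (1B, 1-aligned); 5..6  -- padding (1B); 6..8  uid  (2B, 2-aligned); 8..9  lock  (1B, 1-aligned); 9..12  -- tail padding (3B); sizeof = 12, alignof = 4
0..8  blocks  (8B, 8-aligned)
8..20  signature  (12B, 4-aligned)
20..21  attrs  (1B, 1-aligned)
21..22  -- padding (1B)
22..32  crc  (10B, 2-aligned)
32..36  size  (4B, 4-aligned)
36..40  reserved  (4B, 4-aligned)
40..44  n_entries  (4B, 4-aligned)
44..48  -- padding (4B)
48..56  offset  (8B, 8-aligned)
56..59  mtime  (3B, 1-aligned)
59..64  -- padding (5B)
64..72  inode  (8B, 8-aligned)
72..73  version  (1B, 1-aligned)
73..80  -- tail padding (7B)
sizeof = 80, alignof = 8
— Slot2 —
0..3  mtime  (3B, 1-aligned)
3..8  -- padding (5B)
8..16  blocks  (8B, 8-aligned)
16..20  reserved  (4B, 4-aligned)
20..30  crc  (10B, 2-aligned)
30..31  version  (1B, 1-aligned)
31..32  attrs  (1B, 1-aligned)
32..36  size  (4B, 4-aligned)
36..48  signature  (12B, 4-aligned)
48..52  n_entries  (4B, 4-aligned)
52..56  -- padding (4B)
56..64  inode  (8B, 8-aligned)
64..72  offset  (8B, 8-aligned)
sizeof = 72, alignof = 8
80 − 72 = 8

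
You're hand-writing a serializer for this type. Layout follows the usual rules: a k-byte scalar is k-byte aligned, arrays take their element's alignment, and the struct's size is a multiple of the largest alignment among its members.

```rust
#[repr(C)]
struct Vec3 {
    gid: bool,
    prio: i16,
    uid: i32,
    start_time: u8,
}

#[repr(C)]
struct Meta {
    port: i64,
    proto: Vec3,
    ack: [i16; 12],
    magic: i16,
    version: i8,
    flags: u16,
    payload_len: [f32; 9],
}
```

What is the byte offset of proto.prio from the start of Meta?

10

Vec3: @0: gid [1B, align 1] → 1; +1 pad (align 2); @2: prio [2B, align 2] → 4; @4: uid [4B, align 4] → 8; @8: start_time [1B, align 1] → 9; +3 tail pad (align 4); size 12, align 4
@0: port [8B, align 8] → 8
@8: proto [12B, align 4] → 20
within Vec3: prio at 2
8 + 2 = 10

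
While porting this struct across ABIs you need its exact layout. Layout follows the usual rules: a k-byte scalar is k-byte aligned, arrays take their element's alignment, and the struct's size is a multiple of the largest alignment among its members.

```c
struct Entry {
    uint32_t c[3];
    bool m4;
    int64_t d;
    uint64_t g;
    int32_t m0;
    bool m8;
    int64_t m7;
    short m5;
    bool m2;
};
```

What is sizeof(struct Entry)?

56 bytes

@0: c [12B, align 4] → 12
@12: m4 [1B, align 1] → 13
+3 pad (align 8)
@16: d [8B, align 8] → 24
@24: g [8B, align 8] → 32
@32: m0 [4B, align 4] → 36
@36: m8 [1B, align 1] → 37
+3 pad (align 8)
@40: m7 [8B, align 8] → 48
@48: m5 [2B, align 2] → 50
@50: m2 [1B, align 1] → 51
+5 tail pad (align 8)
size 56, align 8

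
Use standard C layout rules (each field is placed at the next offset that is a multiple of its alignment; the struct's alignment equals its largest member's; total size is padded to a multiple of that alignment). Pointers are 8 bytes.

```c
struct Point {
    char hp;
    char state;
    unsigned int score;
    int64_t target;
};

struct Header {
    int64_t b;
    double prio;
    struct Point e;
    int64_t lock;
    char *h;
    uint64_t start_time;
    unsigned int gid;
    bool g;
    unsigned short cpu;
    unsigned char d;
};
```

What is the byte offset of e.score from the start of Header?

20

Point: 0..1  hp  (1B, 1-aligned); 1..2  state  (1B, 1-aligned); 2..4  -- padding (2B); 4..8  score  (4B, 4-aligned); 8..16  target  (8B, 8-aligned); sizeof = 16, alignof = 8
0..8  b  (8B, 8-aligned)
8..16  prio  (8B, 8-aligned)
16..32  e  (16B, 8-aligned)
within Point: score at 4
16 + 4 = 20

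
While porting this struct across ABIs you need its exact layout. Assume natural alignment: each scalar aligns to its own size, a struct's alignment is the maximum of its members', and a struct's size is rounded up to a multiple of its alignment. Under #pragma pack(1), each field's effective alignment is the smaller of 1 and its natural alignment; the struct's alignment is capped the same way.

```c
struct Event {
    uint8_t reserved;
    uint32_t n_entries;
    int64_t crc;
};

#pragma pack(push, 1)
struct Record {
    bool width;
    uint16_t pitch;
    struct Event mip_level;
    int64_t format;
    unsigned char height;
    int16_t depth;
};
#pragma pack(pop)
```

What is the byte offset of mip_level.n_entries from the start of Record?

7

Event: reserved at 0 (size 1, align 1) → ends 1; pad 3 to align 4 for n_entries; n_entries at 4 (size 4, align 4) → ends 8; crc at 8 (size 8, align 8) → ends 16; total 16 bytes, alignment 8
width at 0 (size 1, align 1) → ends 1
pitch at 1 (size 2, align 1) → ends 3
mip_level at 3 (size 16, align 1) → ends 19
within Event: n_entries at 4
3 + 4 = 7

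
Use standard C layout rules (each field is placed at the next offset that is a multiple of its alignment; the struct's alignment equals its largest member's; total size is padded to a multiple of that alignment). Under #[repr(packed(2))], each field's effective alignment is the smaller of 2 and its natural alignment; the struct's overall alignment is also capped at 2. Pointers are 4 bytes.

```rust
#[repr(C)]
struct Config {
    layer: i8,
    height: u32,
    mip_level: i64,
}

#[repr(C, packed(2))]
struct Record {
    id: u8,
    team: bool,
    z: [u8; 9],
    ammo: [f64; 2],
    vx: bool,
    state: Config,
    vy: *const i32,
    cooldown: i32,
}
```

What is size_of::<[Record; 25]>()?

1350

Config: layer at 0 (size 1, align 1) → ends 1; pad 3 to align 4 for height; height at 4 (size 4, align 4) → ends 8; mip_level at 8 (size 8, align 8) → ends 16; total 16 bytes, alignment 8
id at 0 (size 1, align 1) → ends 1
team at 1 (size 1, align 1) → ends 2
z at 2 (size 9, align 1) → ends 11
pad 1 to align 2 for ammo
ammo at 12 (size 16, align 2) → ends 28
vx at 28 (size 1, align 1) → ends 29
pad 1 to align 2 for state
state at 30 (size 16, align 2) → ends 46
vy at 46 (size 4, align 2) → ends 50
cooldown at 50 (size 4, align 2) → ends 54
total 54 bytes, alignment 2
array of 25: 25 × 54 = 1350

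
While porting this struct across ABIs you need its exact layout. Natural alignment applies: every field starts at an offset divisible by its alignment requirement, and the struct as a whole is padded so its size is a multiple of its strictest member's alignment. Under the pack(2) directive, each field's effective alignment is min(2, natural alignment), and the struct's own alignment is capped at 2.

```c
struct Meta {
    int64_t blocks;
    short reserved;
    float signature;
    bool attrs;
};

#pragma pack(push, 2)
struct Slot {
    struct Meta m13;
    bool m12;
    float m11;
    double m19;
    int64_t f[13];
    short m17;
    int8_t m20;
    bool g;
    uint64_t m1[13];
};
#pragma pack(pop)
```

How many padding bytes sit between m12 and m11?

Meta: blocks at 0 (size 8, align 8) → ends 8; reserved at 8 (size 2, align 2) → ends 10; pad 2 to align 4 for signature; signature at 12 (size 4, align 4) → ends 16; attrs at 16 (size 1, align 1) → ends 17; tail pad 7 to reach multiple of 8; total 24 bytes, alignment 8
m13 at 0 (size 24, align 2) → ends 24
m12 at 24 (size 1, align 1) → ends 25
pad 1 to align 2 for m11
m11 at 26 (size 4, align 2) → ends 30

1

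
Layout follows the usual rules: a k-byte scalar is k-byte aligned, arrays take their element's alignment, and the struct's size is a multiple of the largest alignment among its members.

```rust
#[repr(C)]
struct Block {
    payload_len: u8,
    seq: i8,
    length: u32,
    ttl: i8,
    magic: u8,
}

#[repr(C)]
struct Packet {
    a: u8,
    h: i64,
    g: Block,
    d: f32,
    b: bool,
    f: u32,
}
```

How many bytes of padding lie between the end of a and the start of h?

7

Block: 0..1  payload_len  (1B, 1-aligned); 1..2  seq  (1B, 1-aligned); 2..4  -- padding (2B); 4..8  length  (4B, 4-aligned); 8..9  ttl  (1B, 1-aligned); 9..10  magic  (1B, 1-aligned); 10..12  -- tail padding (2B); sizeof = 12, alignof = 4
0..1  a  (1B, 1-aligned)
1..8  -- padding (7B)
8..16  h  (8B, 8-aligned)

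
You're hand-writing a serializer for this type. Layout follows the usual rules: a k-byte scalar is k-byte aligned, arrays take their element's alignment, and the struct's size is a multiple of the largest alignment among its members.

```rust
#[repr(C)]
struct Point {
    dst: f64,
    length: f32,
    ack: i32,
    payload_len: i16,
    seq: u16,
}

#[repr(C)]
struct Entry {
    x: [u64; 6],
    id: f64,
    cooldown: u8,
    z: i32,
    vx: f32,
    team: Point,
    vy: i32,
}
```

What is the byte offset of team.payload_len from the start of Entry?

88

Point: 0..8  dst  (8B, 8-aligned); 8..12  length  (4B, 4-aligned); 12..16  ack  (4B, 4-aligned); 16..18  payload_len  (2B, 2-aligned); 18..20  seq  (2B, 2-aligned); 20..24  -- tail padding (4B); sizeof = 24, alignof = 8
0..48  x  (48B, 8-aligned)
48..56  id  (8B, 8-aligned)
56..57  cooldown  (1B, 1-aligned)
57..60  -- padding (3B)
60..64  z  (4B, 4-aligned)
64..68  vx  (4B, 4-aligned)
68..72  -- padding (4B)
72..96  team  (24B, 8-aligned)
within Point: payload_len at 16
72 + 16 = 88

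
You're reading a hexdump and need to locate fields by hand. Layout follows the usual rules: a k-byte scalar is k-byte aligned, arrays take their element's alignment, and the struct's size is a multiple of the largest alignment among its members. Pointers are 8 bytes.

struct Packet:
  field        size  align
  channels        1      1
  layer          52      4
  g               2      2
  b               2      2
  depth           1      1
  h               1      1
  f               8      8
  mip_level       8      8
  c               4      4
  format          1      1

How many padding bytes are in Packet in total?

@0: channels [1B, align 1] → 1
+3 pad (align 4)
@4: layer [52B, align 4] → 56
@56: g [2B, align 2] → 58
@58: b [2B, align 2] → 60
@60: depth [1B, align 1] → 61
@61: h [1B, align 1] → 62
+2 pad (align 8)
@64: f [8B, align 8] → 72
@72: mip_level [8B, align 8] → 80
@80: c [4B, align 4] → 84
@84: format [1B, align 1] → 85
+3 tail pad (align 8)
size 88, align 8
data bytes 80, size 88 → padding 8

8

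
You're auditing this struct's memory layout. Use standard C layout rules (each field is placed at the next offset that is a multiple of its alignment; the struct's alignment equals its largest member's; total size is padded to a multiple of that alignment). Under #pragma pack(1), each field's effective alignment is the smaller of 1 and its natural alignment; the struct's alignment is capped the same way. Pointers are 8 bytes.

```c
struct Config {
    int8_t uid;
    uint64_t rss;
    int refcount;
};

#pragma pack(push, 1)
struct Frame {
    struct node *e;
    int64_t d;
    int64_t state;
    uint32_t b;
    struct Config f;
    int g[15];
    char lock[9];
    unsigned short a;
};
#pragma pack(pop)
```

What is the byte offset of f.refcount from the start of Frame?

Config: @0: uid [1B, align 1] → 1; +7 pad (align 8); @8: rss [8B, align 8] → 16; @16: refcount [4B, align 4] → 20; +4 tail pad (align 8); size 24, align 8
@0: e [8B, align 1] → 8
@8: d [8B, align 1] → 16
@16: state [8B, align 1] → 24
@24: b [4B, align 1] → 28
@28: f [24B, align 1] → 52
within Config: refcount at 16
28 + 16 = 44

44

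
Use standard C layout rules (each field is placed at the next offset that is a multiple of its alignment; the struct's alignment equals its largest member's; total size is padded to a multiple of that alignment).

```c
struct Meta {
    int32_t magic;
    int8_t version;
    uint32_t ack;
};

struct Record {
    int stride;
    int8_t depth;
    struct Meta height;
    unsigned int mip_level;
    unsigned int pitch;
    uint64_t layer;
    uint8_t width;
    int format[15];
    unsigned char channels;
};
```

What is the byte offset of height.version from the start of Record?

Meta: @0: magic [4B, align 4] → 4; @4: version [1B, align 1] → 5; +3 pad (align 4); @8: ack [4B, align 4] → 12; size 12, align 4
@0: stride [4B, align 4] → 4
@4: depth [1B, align 1] → 5
+3 pad (align 4)
@8: height [12B, align 4] → 20
within Meta: version at 4
8 + 4 = 12

12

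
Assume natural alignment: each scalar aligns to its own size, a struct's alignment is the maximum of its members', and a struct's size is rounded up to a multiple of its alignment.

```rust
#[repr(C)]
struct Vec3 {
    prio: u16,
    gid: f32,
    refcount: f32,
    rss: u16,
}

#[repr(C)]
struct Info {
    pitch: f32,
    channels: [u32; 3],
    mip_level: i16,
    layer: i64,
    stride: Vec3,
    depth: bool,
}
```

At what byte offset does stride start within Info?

32

Vec3: 0..2  prio  (2B, 2-aligned); 2..4  -- padding (2B); 4..8  gid  (4B, 4-aligned); 8..12  refcount  (4B, 4-aligned); 12..14  rss  (2B, 2-aligned); 14..16  -- tail padding (2B); sizeof = 16, alignof = 4
0..4  pitch  (4B, 4-aligned)
4..16  channels  (12B, 4-aligned)
16..18  mip_level  (2B, 2-aligned)
18..24  -- padding (6B)
24..32  layer  (8B, 8-aligned)
32..48  stride  (16B, 4-aligned)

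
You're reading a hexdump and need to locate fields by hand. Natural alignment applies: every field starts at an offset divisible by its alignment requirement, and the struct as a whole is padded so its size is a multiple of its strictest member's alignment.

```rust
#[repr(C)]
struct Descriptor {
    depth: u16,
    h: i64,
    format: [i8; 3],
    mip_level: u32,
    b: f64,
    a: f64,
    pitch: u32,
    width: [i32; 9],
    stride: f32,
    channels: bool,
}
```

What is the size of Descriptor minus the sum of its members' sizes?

10

0..2  depth  (2B, 2-aligned)
2..8  -- padding (6B)
8..16  h  (8B, 8-aligned)
16..19  format  (3B, 1-aligned)
19..20  -- padding (1B)
20..24  mip_level  (4B, 4-aligned)
24..32  b  (8B, 8-aligned)
32..40  a  (8B, 8-aligned)
40..44  pitch  (4B, 4-aligned)
44..80  width  (36B, 4-aligned)
80..84  stride  (4B, 4-aligned)
84..85  channels  (1B, 1-aligned)
85..88  -- tail padding (3B)
sizeof = 88, alignof = 8
data bytes 78, size 88 → padding 10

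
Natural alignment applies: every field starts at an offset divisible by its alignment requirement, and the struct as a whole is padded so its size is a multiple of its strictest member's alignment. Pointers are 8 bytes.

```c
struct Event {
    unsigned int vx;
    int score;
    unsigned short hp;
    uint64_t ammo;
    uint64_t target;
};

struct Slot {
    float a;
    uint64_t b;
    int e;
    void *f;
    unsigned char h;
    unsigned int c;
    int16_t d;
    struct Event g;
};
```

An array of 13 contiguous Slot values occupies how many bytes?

Event: @0: vx [4B, align 4] → 4; @4: score [4B, align 4] → 8; @8: hp [2B, align 2] → 10; +6 pad (align 8); @16: ammo [8B, align 8] → 24; @24: target [8B, align 8] → 32; size 32, align 8
@0: a [4B, align 4] → 4
+4 pad (align 8)
@8: b [8B, align 8] → 16
@16: e [4B, align 4] → 20
+4 pad (align 8)
@24: f [8B, align 8] → 32
@32: h [1B, align 1] → 33
+3 pad (align 4)
@36: c [4B, align 4] → 40
@40: d [2B, align 2] → 42
+6 pad (align 8)
@48: g [32B, align 8] → 80
size 80, align 8
array of 13: 13 × 80 = 1040

1040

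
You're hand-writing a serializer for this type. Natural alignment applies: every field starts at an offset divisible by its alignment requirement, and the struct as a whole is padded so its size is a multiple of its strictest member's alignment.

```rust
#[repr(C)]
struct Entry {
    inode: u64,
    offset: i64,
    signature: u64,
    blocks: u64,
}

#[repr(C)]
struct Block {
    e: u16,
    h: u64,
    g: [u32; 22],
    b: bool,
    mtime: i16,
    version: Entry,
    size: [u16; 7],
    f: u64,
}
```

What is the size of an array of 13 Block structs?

Entry: inode at 0 (size 8, align 8) → ends 8; offset at 8 (size 8, align 8) → ends 16; signature at 16 (size 8, align 8) → ends 24; blocks at 24 (size 8, align 8) → ends 32; total 32 bytes, alignment 8
e at 0 (size 2, align 2) → ends 2
pad 6 to align 8 for h
h at 8 (size 8, align 8) → ends 16
g at 16 (size 88, align 4) → ends 104
b at 104 (size 1, align 1) → ends 105
pad 1 to align 2 for mtime
mtime at 106 (size 2, align 2) → ends 108
pad 4 to align 8 for version
version at 112 (size 32, align 8) → ends 144
size at 144 (size 14, align 2) → ends 158
pad 2 to align 8 for f
f at 160 (size 8, align 8) → ends 168
total 168 bytes, alignment 8
array of 13: 13 × 168 = 2184

2184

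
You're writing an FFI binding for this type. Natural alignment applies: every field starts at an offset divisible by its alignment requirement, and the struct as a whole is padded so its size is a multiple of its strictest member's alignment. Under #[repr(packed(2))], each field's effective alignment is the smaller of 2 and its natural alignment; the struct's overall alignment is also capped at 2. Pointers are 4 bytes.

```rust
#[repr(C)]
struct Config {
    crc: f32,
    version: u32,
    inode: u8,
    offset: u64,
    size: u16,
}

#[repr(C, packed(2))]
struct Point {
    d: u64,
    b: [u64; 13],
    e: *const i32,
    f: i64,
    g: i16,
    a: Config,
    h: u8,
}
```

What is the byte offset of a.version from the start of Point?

Config: @0: crc [4B, align 4] → 4; @4: version [4B, align 4] → 8; @8: inode [1B, align 1] → 9; +7 pad (align 8); @16: offset [8B, align 8] → 24; @24: size [2B, align 2] → 26; +6 tail pad (align 8); size 32, align 8
@0: d [8B, align 2] → 8
@8: b [104B, align 2] → 112
@112: e [4B, align 2] → 116
@116: f [8B, align 2] → 124
@124: g [2B, align 2] → 126
@126: a [32B, align 2] → 158
within Config: version at 4
126 + 4 = 130

130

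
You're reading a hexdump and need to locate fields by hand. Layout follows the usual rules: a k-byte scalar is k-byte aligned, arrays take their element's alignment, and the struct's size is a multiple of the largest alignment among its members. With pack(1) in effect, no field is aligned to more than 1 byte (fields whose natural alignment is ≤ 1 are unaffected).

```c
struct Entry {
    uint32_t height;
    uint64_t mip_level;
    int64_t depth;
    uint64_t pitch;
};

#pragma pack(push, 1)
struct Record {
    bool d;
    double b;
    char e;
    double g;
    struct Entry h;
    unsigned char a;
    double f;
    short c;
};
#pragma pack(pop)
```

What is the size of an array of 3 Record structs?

Entry: 0..4  height  (4B, 4-aligned); 4..8  -- padding (4B); 8..16  mip_level  (8B, 8-aligned); 16..24  depth  (8B, 8-aligned); 24..32  pitch  (8B, 8-aligned); sizeof = 32, alignof = 8
0..1  d  (1B, 1-aligned)
1..9  b  (8B, 1-aligned)
9..10  e  (1B, 1-aligned)
10..18  g  (8B, 1-aligned)
18..50  h  (32B, 1-aligned)
50..51  a  (1B, 1-aligned)
51..59  f  (8B, 1-aligned)
59..61  c  (2B, 1-aligned)
sizeof = 61, alignof = 1
array of 3: 3 × 61 = 183

183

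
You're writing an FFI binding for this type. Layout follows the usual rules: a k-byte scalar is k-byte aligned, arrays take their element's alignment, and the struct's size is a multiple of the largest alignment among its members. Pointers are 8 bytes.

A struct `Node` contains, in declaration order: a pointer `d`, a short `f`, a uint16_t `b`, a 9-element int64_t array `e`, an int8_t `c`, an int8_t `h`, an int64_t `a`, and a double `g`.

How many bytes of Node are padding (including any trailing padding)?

10

@0: d [8B, align 8] → 8
@8: f [2B, align 2] → 10
@10: b [2B, align 2] → 12
+4 pad (align 8)
@16: e [72B, align 8] → 88
@88: c [1B, align 1] → 89
@89: h [1B, align 1] → 90
+6 pad (align 8)
@96: a [8B, align 8] → 104
@104: g [8B, align 8] → 112
size 112, align 8
data bytes 102, size 112 → padding 10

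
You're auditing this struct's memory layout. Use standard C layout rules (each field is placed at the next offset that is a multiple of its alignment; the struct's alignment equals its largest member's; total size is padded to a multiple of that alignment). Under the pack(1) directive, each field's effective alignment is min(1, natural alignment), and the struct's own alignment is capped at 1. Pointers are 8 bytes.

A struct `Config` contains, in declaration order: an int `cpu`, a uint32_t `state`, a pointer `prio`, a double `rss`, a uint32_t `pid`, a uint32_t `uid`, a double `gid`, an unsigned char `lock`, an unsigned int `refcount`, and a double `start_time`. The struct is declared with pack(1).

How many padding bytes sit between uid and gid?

0..4  cpu  (4B, 1-aligned)
4..8  state  (4B, 1-aligned)
8..16  prio  (8B, 1-aligned)
16..24  rss  (8B, 1-aligned)
24..28  pid  (4B, 1-aligned)
28..32  uid  (4B, 1-aligned)
32..40  gid  (8B, 1-aligned)

0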